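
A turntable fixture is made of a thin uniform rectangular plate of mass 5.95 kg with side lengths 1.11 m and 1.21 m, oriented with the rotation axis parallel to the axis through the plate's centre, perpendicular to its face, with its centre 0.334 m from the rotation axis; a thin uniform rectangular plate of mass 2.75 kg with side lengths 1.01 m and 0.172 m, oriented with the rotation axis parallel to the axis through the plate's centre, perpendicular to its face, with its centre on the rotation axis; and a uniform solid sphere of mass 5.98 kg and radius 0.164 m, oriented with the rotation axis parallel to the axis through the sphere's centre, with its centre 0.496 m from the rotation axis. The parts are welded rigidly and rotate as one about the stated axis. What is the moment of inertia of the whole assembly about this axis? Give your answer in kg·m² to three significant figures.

3.78

Rectangular plate: I_cm = (1/12)M(a²+b²) = (1/12)(5.95)[(1.11)² + (1.21)²] = 1.3369 kg·m²; centre at d = 0.334 m, so the parallel axis theorem gives I = 1.3369 + (5.95)(0.334)² = 2.0006 kg·m².
Rectangular plate: I_cm = (1/12)M(a²+b²) = (1/12)(2.75)[(1.01)² + (0.172)²] = 0.24055 kg·m²; axis through the centre, so I = 0.24055 kg·m².
Solid sphere: I_cm = (2/5)MR² = (2/5)(5.98)(0.164)² = 0.064335 kg·m²; centre at d = 0.496 m, so the parallel axis theorem gives I = 0.064335 + (5.98)(0.496)² = 1.5355 kg·m².
Total I = 2.0006 + 0.24055 + 1.5355 = 3.7767 kg·m².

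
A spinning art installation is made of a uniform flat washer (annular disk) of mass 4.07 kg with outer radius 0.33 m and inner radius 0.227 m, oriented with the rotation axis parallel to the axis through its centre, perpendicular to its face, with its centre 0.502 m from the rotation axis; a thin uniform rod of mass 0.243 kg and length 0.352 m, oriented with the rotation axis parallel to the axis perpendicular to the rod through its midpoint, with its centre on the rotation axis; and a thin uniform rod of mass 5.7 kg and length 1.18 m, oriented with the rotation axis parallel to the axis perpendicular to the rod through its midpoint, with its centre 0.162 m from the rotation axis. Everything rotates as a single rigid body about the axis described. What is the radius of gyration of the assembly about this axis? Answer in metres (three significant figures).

0.465

Annular disk: I_cm = (1/2)M(R²+r²) = (1/2)(4.07)[(0.33)² + (0.227)²] = 0.32647 kg·m²; centre at d = 0.502 m, so the parallel axis theorem gives I = 0.32647 + (4.07)(0.502)² = 1.3521 kg·m².
Thin rod: I_cm = (1/12)ML² = (1/12)(0.243)(0.352)² = 0.0025091 kg·m²; axis through the centre, so I = 0.0025091 kg·m².
Thin rod: I_cm = (1/12)ML² = (1/12)(5.7)(1.18)² = 0.66139 kg·m²; centre at d = 0.162 m, so the parallel axis theorem gives I = 0.66139 + (5.7)(0.162)² = 0.81098 kg·m².
Total I = 2.1656 kg·m²; total mass M = 10.013 kg.
k = √(I/M) = √(2.1656/10.013) = 0.46506 m.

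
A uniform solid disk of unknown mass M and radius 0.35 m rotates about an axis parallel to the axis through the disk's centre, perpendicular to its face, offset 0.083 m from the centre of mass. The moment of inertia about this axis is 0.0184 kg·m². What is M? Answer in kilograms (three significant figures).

0.270

I = I_cm + Md² = (1/2)MR² + Md² = M·[0.5·(0.35)² + (0.083)²] = M·0.068139.
So M = 0.0184 / 0.068139 = 0.27004 kg.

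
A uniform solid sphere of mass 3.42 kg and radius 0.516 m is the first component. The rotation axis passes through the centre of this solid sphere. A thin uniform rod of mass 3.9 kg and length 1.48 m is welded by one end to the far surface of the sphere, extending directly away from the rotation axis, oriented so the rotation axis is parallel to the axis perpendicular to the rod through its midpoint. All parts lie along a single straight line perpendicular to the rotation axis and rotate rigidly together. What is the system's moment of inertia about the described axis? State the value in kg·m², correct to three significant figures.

Solid sphere: I_cm = (2/5)MR² = (2/5)(3.42)(0.516)² = 0.36424 kg·m²; axis through the centre, so I = 0.36424 kg·m².
Thin rod: I_cm = (1/12)ML² = (1/12)(3.9)(1.48)² = 0.71188 kg·m²; centre at d = 0.516 + 0.74 = 1.256 m, so I = I_cm + Md² gives I = 0.71188 + (3.9)(1.256)² = 6.8643 kg·m².
Total I = 0.36424 + 6.8643 = 7.2285 kg·m².

7.23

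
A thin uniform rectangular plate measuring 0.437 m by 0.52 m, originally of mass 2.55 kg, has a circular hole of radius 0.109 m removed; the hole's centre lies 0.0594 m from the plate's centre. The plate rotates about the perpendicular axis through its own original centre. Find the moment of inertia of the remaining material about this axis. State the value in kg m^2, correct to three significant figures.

Unpierced body about its centre: I₀ = (1/12)M(a²+b²) = (1/12)(2.55)[(0.437)² + (0.52)²] = 0.098041 kg m^2.
The removed disk has mass m = M·πr²/(ab) = (2.55)·π(0.109)²/(0.437·0.52) = 0.41885 kg (same uniform areal density).
Its moment of inertia about the rotation axis (parallel-axis theorem): I_hole = (1/2)mr² + md² = (1/2)(0.41885)(0.109)² + (0.41885)(0.0594)² = 0.003966 kg m^2.
Treating the hole as negative mass, I = I₀ − I_hole = 0.098041 − 0.003966 = 0.094075 kg m^2.

0.0941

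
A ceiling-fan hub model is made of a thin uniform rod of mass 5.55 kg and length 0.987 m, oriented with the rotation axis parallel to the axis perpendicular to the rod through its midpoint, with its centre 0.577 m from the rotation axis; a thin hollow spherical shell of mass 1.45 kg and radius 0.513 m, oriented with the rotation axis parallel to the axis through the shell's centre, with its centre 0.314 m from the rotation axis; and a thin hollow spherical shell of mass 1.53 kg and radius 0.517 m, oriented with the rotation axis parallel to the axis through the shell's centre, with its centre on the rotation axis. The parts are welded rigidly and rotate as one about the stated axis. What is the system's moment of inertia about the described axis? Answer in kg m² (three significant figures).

2.97

Thin rod: I_cm = (1/12)ML² = (1/12)(5.55)(0.987)² = 0.45055 kg m²; centre at d = 0.577 m, so I = I_cm + Md² gives I = 0.45055 + (5.55)(0.577)² = 2.2983 kg m².
Spherical shell: I_cm = (2/3)MR² = (2/3)(1.45)(0.513)² = 0.2544 kg m²; centre at d = 0.314 m, so I = I_cm + Md² gives I = 0.2544 + (1.45)(0.314)² = 0.39736 kg m².
Spherical shell: I_cm = (2/3)MR² = (2/3)(1.53)(0.517)² = 0.27263 kg m²; axis through the centre, so I = 0.27263 kg m².
Total I = 2.2983 + 0.39736 + 0.27263 = 2.9683 kg m².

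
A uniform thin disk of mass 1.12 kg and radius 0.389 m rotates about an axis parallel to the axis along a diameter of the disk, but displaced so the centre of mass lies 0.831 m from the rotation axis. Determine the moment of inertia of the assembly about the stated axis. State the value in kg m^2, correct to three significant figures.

I_cm = (1/4)MR² = (1/4)(1.12)(0.389)² = 0.04237 kg m^2; centre at d = 0.831 m, so the parallel axis theorem gives I = 0.04237 + (1.12)(0.831)² = 0.8158 kg m^2.

0.816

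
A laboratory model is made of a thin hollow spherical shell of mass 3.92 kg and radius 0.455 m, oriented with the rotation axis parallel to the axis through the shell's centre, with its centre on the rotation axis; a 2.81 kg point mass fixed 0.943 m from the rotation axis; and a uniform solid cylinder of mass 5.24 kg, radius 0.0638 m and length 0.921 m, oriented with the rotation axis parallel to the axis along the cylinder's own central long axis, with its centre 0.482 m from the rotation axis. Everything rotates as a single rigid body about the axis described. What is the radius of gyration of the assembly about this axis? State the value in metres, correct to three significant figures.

Spherical shell: I_cm = (2/3)MR² = (2/3)(3.92)(0.455)² = 0.54103 kg m^2; axis through the centre, so I = 0.54103 kg m^2.
Point mass: I_cm = 0; centre at d = 0.943 m, so I = I_cm + Md² gives I = 0 + (2.81)(0.943)² = 2.4988 kg m^2.
Solid cylinder: I_cm = (1/2)MR² = (1/2)(5.24)(0.0638)² = 0.010665 kg m^2; centre at d = 0.482 m, so I = I_cm + Md² gives I = 0.010665 + (5.24)(0.482)² = 1.228 kg m^2.
Total I = 4.2679 kg m^2; total mass M = 11.97 kg.
k = √(I/M) = √(4.2679/11.97) = 0.59711 m.

0.597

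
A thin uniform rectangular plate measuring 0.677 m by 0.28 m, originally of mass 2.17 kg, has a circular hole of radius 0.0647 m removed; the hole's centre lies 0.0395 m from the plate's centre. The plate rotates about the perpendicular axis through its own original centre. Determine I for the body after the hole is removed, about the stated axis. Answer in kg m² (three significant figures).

Unpierced body about its centre: I₀ = (1/12)M(a²+b²) = (1/12)(2.17)[(0.677)² + (0.28)²] = 0.097058 kg m².
The removed disk has mass m = M·πr²/(ab) = (2.17)·π(0.0647)²/(0.677·0.28) = 0.15055 kg (same uniform areal density).
Its moment of inertia about the rotation axis (parallel-axis theorem): I_hole = (1/2)mr² + md² = (1/2)(0.15055)(0.0647)² + (0.15055)(0.0395)² = 0.00054999 kg m².
Treating the hole as negative mass, I = I₀ − I_hole = 0.097058 − 0.00054999 = 0.096509 kg m².

0.0965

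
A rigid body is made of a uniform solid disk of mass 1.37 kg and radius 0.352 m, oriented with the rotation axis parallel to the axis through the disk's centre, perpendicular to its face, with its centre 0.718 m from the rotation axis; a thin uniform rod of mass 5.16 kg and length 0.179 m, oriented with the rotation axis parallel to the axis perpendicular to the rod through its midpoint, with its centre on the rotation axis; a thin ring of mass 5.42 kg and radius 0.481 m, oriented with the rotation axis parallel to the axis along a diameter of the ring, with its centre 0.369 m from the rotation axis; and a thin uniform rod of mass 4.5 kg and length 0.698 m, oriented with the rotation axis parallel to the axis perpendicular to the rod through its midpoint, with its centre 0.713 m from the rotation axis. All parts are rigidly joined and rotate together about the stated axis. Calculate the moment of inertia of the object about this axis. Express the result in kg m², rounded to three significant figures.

4.64

Solid disk: I_cm = (1/2)MR² = (1/2)(1.37)(0.352)² = 0.084874 kg m²; centre at d = 0.718 m, so the parallel axis theorem gives I = 0.084874 + (1.37)(0.718)² = 0.79114 kg m².
Thin rod: I_cm = (1/12)ML² = (1/12)(5.16)(0.179)² = 0.013778 kg m²; axis through the centre, so I = 0.013778 kg m².
Thin ring: I_cm = (1/2)MR² = (1/2)(5.42)(0.481)² = 0.62699 kg m²; centre at d = 0.369 m, so the parallel axis theorem gives I = 0.62699 + (5.42)(0.369)² = 1.365 kg m².
Thin rod: I_cm = (1/12)ML² = (1/12)(4.5)(0.698)² = 0.1827 kg m²; centre at d = 0.713 m, so the parallel axis theorem gives I = 0.1827 + (4.5)(0.713)² = 2.4704 kg m².
Total I = 0.79114 + 0.013778 + 1.365 + 2.4704 = 4.6403 kg m².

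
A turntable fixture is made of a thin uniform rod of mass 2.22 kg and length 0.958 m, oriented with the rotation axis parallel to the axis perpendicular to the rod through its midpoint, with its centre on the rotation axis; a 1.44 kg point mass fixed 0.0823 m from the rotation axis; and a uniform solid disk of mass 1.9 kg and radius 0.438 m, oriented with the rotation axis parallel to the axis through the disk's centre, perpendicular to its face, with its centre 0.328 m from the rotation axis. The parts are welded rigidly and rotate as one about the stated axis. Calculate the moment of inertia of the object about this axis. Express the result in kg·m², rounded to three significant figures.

0.566

Thin rod: I_cm = (1/12)ML² = (1/12)(2.22)(0.958)² = 0.16979 kg·m²; axis through the centre, so I = 0.16979 kg·m².
Point mass: I_cm = 0; centre at d = 0.0823 m, so the parallel axis theorem gives I = 0 + (1.44)(0.0823)² = 0.0097535 kg·m².
Solid disk: I_cm = (1/2)MR² = (1/2)(1.9)(0.438)² = 0.18225 kg·m²; centre at d = 0.328 m, so the parallel axis theorem gives I = 0.18225 + (1.9)(0.328)² = 0.38666 kg·m².
Total I = 0.16979 + 0.0097535 + 0.38666 = 0.5662 kg·m².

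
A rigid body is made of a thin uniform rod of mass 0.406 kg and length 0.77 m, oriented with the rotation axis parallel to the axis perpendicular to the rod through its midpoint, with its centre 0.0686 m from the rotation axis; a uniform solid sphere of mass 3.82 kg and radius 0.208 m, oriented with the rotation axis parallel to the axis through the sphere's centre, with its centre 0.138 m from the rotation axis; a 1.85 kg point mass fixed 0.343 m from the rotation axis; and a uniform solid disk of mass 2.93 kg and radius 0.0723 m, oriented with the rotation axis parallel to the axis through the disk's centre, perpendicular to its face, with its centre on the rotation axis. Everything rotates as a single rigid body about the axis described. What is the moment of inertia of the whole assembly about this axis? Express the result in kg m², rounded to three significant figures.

Thin rod: I_cm = (1/12)ML² = (1/12)(0.406)(0.77)² = 0.02006 kg m²; centre at d = 0.0686 m, so I = I_cm + Md² gives I = 0.02006 + (0.406)(0.0686)² = 0.02197 kg m².
Solid sphere: I_cm = (2/5)MR² = (2/5)(3.82)(0.208)² = 0.066107 kg m²; centre at d = 0.138 m, so I = I_cm + Md² gives I = 0.066107 + (3.82)(0.138)² = 0.13886 kg m².
Point mass: I_cm = 0; centre at d = 0.343 m, so I = I_cm + Md² gives I = 0 + (1.85)(0.343)² = 0.21765 kg m².
Solid disk: I_cm = (1/2)MR² = (1/2)(2.93)(0.0723)² = 0.007658 kg m²; axis through the centre, so I = 0.007658 kg m².
Total I = 0.02197 + 0.13886 + 0.21765 + 0.007658 = 0.38613 kg m².

0.386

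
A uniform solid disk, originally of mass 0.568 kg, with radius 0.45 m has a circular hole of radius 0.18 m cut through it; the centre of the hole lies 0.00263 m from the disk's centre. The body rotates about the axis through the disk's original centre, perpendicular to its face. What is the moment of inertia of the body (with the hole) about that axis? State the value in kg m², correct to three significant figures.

Unpierced body about its centre: I₀ = (1/2)MR² = (1/2)(0.568)(0.45)² = 0.05751 kg m².
The removed disk has mass m = M·(r/R)² = (0.568)(0.18/0.45)² = 0.09088 kg (same uniform areal density).
Its moment of inertia about the rotation axis (parallel-axis theorem): I_hole = (1/2)mr² + md² = (1/2)(0.09088)(0.18)² + (0.09088)(0.00263)² = 0.0014729 kg m².
Treating the hole as negative mass, I = I₀ − I_hole = 0.05751 − 0.0014729 = 0.056037 kg m².

0.0560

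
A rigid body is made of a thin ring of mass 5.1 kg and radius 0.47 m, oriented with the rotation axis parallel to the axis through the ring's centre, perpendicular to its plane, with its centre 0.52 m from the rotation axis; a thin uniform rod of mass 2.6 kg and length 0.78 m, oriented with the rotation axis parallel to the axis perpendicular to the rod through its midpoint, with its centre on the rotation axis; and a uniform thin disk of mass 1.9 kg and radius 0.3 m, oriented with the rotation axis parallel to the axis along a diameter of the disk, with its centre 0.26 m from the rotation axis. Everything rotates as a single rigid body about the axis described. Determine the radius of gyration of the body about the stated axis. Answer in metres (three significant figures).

Thin ring: I_cm = MR² = (5.1)(0.47)² = 1.1266 kg·m²; centre at d = 0.52 m, so the parallel axis theorem gives I = 1.1266 + (5.1)(0.52)² = 2.5056 kg·m².
Thin rod: I_cm = (1/12)ML² = (1/12)(2.6)(0.78)² = 0.13182 kg·m²; axis through the centre, so I = 0.13182 kg·m².
Thin disk: I_cm = (1/4)MR² = (1/4)(1.9)(0.3)² = 0.04275 kg·m²; centre at d = 0.26 m, so the parallel axis theorem gives I = 0.04275 + (1.9)(0.26)² = 0.17119 kg·m².
Total I = 2.8086 kg·m²; total mass M = 9.6 kg.
k = √(I/M) = √(2.8086/9.6) = 0.54089 m.

0.541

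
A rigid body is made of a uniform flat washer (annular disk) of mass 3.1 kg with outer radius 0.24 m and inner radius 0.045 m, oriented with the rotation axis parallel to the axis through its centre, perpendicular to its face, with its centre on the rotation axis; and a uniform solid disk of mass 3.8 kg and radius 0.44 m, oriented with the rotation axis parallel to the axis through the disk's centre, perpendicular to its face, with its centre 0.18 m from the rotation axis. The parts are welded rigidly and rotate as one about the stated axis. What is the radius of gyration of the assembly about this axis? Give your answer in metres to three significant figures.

Annular disk: I_cm = (1/2)M(R²+r²) = (1/2)(3.1)[(0.24)² + (0.045)²] = 0.092419 kg m²; axis through the centre, so I = 0.092419 kg m².
Solid disk: I_cm = (1/2)MR² = (1/2)(3.8)(0.44)² = 0.36784 kg m²; centre at d = 0.18 m, so I = I_cm + Md² gives I = 0.36784 + (3.8)(0.18)² = 0.49096 kg m².
Total I = 0.58338 kg m²; total mass M = 6.9 kg.
k = √(I/M) = √(0.58338/6.9) = 0.29077 m.

0.291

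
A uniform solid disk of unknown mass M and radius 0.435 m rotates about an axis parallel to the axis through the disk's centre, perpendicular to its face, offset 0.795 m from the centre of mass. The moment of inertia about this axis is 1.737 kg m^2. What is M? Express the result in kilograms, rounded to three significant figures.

2.39

I = I_cm + Md² = (1/2)MR² + Md² = M·[0.5·(0.435)² + (0.795)²] = M·0.72664.
So M = 1.737 / 0.72664 = 2.3905 kg.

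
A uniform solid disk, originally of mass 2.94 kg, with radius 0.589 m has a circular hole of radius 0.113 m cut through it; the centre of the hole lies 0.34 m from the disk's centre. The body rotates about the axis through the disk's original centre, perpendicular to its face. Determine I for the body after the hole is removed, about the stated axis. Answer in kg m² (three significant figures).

Unpierced body about its centre: I₀ = (1/2)MR² = (1/2)(2.94)(0.589)² = 0.50997 kg m².
The removed disk has mass m = M·(r/R)² = (2.94)(0.113/0.589)² = 0.10821 kg (same uniform areal density).
Its moment of inertia about the rotation axis (parallel-axis theorem): I_hole = (1/2)mr² + md² = (1/2)(0.10821)(0.113)² + (0.10821)(0.34)² = 0.0132 kg m².
Treating the hole as negative mass, I = I₀ − I_hole = 0.50997 − 0.0132 = 0.49677 kg m².

0.497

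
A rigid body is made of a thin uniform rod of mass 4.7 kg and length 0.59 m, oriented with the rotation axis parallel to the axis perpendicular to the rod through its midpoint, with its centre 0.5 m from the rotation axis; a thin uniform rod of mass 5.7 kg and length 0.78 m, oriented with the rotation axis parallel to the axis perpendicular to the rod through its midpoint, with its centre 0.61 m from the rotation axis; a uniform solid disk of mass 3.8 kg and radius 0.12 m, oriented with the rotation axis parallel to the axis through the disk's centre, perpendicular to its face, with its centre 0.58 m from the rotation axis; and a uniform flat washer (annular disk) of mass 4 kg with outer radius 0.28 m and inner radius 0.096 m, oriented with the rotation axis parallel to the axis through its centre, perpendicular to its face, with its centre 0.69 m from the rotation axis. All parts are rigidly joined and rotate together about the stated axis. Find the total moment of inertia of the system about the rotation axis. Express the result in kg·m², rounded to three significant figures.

7.11

Thin rod: I_cm = (1/12)ML² = (1/12)(4.7)(0.59)² = 0.13634 kg·m²; centre at d = 0.5 m, so the parallel axis theorem gives I = 0.13634 + (4.7)(0.5)² = 1.3113 kg·m².
Thin rod: I_cm = (1/12)ML² = (1/12)(5.7)(0.78)² = 0.28899 kg·m²; centre at d = 0.61 m, so the parallel axis theorem gives I = 0.28899 + (5.7)(0.61)² = 2.41 kg·m².
Solid disk: I_cm = (1/2)MR² = (1/2)(3.8)(0.12)² = 0.02736 kg·m²; centre at d = 0.58 m, so the parallel axis theorem gives I = 0.02736 + (3.8)(0.58)² = 1.3057 kg·m².
Annular disk: I_cm = (1/2)M(R²+r²) = (1/2)(4)[(0.28)² + (0.096)²] = 0.17523 kg·m²; centre at d = 0.69 m, so the parallel axis theorem gives I = 0.17523 + (4)(0.69)² = 2.0796 kg·m².
Total I = 1.3113 + 2.41 + 1.3057 + 2.0796 = 7.1066 kg·m².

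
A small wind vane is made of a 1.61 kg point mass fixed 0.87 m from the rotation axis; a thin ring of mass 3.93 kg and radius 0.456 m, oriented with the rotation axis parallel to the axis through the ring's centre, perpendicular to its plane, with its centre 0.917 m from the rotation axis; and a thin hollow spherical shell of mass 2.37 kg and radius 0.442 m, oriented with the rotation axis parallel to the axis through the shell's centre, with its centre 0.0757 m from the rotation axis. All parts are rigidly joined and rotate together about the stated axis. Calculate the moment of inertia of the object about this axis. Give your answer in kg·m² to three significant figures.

5.66

Point mass: I_cm = 0; centre at d = 0.87 m, so I = I_cm + Md² gives I = 0 + (1.61)(0.87)² = 1.2186 kg·m².
Thin ring: I_cm = MR² = (3.93)(0.456)² = 0.81719 kg·m²; centre at d = 0.917 m, so I = I_cm + Md² gives I = 0.81719 + (3.93)(0.917)² = 4.1219 kg·m².
Spherical shell: I_cm = (2/3)MR² = (2/3)(2.37)(0.442)² = 0.30868 kg·m²; centre at d = 0.0757 m, so I = I_cm + Md² gives I = 0.30868 + (2.37)(0.0757)² = 0.32226 kg·m².
Total I = 1.2186 + 4.1219 + 0.32226 = 5.6627 kg·m².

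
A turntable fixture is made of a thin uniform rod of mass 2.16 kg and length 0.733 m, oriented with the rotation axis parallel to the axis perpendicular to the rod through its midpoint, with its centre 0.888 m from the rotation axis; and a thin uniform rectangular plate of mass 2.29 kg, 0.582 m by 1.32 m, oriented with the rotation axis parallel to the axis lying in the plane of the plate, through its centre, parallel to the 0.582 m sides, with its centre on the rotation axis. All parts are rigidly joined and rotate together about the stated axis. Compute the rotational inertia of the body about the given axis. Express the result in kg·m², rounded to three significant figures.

Thin rod: I_cm = (1/12)ML² = (1/12)(2.16)(0.733)² = 0.096712 kg·m²; centre at d = 0.888 m, so I = I_cm + Md² gives I = 0.096712 + (2.16)(0.888)² = 1.8 kg·m².
Rectangular plate: I_cm = (1/12)Mb² = (1/12)(2.29)(1.32)² = 0.33251 kg·m²; axis through the centre, so I = 0.33251 kg·m².
Total I = 1.8 + 0.33251 = 2.1325 kg·m².

2.13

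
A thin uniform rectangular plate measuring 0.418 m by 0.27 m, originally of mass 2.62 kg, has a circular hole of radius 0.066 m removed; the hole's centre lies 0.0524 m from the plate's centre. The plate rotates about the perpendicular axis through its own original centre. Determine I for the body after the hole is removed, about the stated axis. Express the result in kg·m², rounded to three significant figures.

Unpierced body about its centre: I₀ = (1/12)M(a²+b²) = (1/12)(2.62)[(0.418)² + (0.27)²] = 0.054065 kg·m².
The removed disk has mass m = M·πr²/(ab) = (2.62)·π(0.066)²/(0.418·0.27) = 0.31769 kg (same uniform areal density).
Its moment of inertia about the rotation axis (parallel-axis theorem): I_hole = (1/2)mr² + md² = (1/2)(0.31769)(0.066)² + (0.31769)(0.0524)² = 0.0015642 kg·m².
Treating the hole as negative mass, I = I₀ − I_hole = 0.054065 − 0.0015642 = 0.0525 kg·m².

0.0525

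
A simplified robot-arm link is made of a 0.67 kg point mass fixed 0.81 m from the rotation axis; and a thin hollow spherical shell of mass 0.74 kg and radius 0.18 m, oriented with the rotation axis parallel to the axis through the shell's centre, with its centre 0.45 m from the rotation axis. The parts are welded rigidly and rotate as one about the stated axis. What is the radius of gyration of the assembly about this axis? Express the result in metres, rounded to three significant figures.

0.655

Point mass: I_cm = 0; centre at d = 0.81 m, so I = I_cm + Md² gives I = 0 + (0.67)(0.81)² = 0.43959 kg m^2.
Spherical shell: I_cm = (2/3)MR² = (2/3)(0.74)(0.18)² = 0.015984 kg m^2; centre at d = 0.45 m, so I = I_cm + Md² gives I = 0.015984 + (0.74)(0.45)² = 0.16583 kg m^2.
Total I = 0.60542 kg m^2; total mass M = 1.41 kg.
k = √(I/M) = √(0.60542/1.41) = 0.65527 m.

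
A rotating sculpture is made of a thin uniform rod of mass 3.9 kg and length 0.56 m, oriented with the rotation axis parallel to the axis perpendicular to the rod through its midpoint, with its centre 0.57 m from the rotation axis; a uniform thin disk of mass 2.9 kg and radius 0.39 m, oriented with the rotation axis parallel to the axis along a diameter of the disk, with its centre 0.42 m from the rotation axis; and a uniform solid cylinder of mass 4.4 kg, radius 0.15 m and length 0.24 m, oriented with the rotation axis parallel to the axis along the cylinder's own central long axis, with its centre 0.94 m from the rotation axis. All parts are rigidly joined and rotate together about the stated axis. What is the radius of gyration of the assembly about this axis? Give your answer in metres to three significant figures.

Thin rod: I_cm = (1/12)ML² = (1/12)(3.9)(0.56)² = 0.10192 kg·m²; centre at d = 0.57 m, so I = I_cm + Md² gives I = 0.10192 + (3.9)(0.57)² = 1.369 kg·m².
Thin disk: I_cm = (1/4)MR² = (1/4)(2.9)(0.39)² = 0.11027 kg·m²; centre at d = 0.42 m, so I = I_cm + Md² gives I = 0.11027 + (2.9)(0.42)² = 0.62183 kg·m².
Solid cylinder: I_cm = (1/2)MR² = (1/2)(4.4)(0.15)² = 0.0495 kg·m²; centre at d = 0.94 m, so I = I_cm + Md² gives I = 0.0495 + (4.4)(0.94)² = 3.9373 kg·m².
Total I = 5.9282 kg·m²; total mass M = 11.2 kg.
k = √(I/M) = √(5.9282/11.2) = 0.72753 m.

0.728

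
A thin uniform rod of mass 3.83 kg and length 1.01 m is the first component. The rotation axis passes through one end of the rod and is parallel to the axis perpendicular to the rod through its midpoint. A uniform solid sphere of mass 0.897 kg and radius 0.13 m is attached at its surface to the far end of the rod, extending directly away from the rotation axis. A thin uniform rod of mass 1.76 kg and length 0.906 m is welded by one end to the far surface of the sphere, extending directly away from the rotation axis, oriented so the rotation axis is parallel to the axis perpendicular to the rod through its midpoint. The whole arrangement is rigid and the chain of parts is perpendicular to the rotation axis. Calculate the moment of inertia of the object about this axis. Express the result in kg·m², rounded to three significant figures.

Thin rod: I_cm = (1/12)ML² = (1/12)(3.83)(1.01)² = 0.32558 kg·m²; centre at d = 0.505 m, so the parallel axis theorem gives I = 0.32558 + (3.83)(0.505)² = 1.3023 kg·m².
Solid sphere: I_cm = (2/5)MR² = (2/5)(0.897)(0.13)² = 0.0060637 kg·m²; centre at d = 0.505 + 0.505 + 0.13 = 1.14 m, so the parallel axis theorem gives I = 0.0060637 + (0.897)(1.14)² = 1.1718 kg·m².
Thin rod: I_cm = (1/12)ML² = (1/12)(1.76)(0.906)² = 0.12039 kg·m²; centre at d = 0.505 + 0.505 + 0.13 + 0.13 + 0.453 = 1.723 m, so the parallel axis theorem gives I = 0.12039 + (1.76)(1.723)² = 5.3454 kg·m².
Total I = 1.3023 + 1.1718 + 5.3454 = 7.8195 kg·m².

7.82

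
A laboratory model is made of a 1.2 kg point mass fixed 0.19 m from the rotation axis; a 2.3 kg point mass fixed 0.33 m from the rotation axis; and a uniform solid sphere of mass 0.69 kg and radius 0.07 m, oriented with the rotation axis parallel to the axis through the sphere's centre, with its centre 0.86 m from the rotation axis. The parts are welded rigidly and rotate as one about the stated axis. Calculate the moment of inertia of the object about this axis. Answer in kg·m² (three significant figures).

Point mass: I_cm = 0; centre at d = 0.19 m, so I = I_cm + Md² gives I = 0 + (1.2)(0.19)² = 0.04332 kg·m².
Point mass: I_cm = 0; centre at d = 0.33 m, so I = I_cm + Md² gives I = 0 + (2.3)(0.33)² = 0.25047 kg·m².
Solid sphere: I_cm = (2/5)MR² = (2/5)(0.69)(0.07)² = 0.0013524 kg·m²; centre at d = 0.86 m, so I = I_cm + Md² gives I = 0.0013524 + (0.69)(0.86)² = 0.51168 kg·m².
Total I = 0.04332 + 0.25047 + 0.51168 = 0.80547 kg·m².

0.805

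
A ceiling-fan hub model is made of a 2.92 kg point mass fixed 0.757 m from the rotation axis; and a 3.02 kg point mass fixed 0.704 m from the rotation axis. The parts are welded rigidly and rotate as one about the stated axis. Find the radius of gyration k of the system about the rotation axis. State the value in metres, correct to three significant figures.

0.731

Point mass: I_cm = 0; centre at d = 0.757 m, so I = I_cm + Md² gives I = 0 + (2.92)(0.757)² = 1.6733 kg m².
Point mass: I_cm = 0; centre at d = 0.704 m, so I = I_cm + Md² gives I = 0 + (3.02)(0.704)² = 1.4968 kg m².
Total I = 3.1701 kg m²; total mass M = 5.94 kg.
k = √(I/M) = √(3.1701/5.94) = 0.73053 m.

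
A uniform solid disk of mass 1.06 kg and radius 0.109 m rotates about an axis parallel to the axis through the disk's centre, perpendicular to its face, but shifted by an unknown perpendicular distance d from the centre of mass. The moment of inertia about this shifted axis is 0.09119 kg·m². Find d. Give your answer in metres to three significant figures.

0.283

About the centre-of-mass axis, I_cm = (1/2)MR² = (1/2)(1.06)(0.109)² = 0.0062969 kg·m².
Parallel axis theorem: I = I_cm + Md², so Md² = 0.09119 − 0.0062969 = 0.084893 kg·m².
d = √(0.084893 / 1.06) = 0.283 m.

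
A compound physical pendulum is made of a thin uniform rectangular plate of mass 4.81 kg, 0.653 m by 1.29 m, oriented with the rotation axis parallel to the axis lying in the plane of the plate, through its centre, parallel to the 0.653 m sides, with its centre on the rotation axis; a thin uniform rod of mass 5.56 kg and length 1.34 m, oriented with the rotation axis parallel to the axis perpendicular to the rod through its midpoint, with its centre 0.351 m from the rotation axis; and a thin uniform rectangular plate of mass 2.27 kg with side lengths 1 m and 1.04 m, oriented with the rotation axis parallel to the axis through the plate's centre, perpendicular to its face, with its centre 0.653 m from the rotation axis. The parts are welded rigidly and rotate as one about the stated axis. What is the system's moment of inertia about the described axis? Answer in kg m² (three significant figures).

Rectangular plate: I_cm = (1/12)Mb² = (1/12)(4.81)(1.29)² = 0.66703 kg m²; axis through the centre, so I = 0.66703 kg m².
Thin rod: I_cm = (1/12)ML² = (1/12)(5.56)(1.34)² = 0.83196 kg m²; centre at d = 0.351 m, so I = I_cm + Md² gives I = 0.83196 + (5.56)(0.351)² = 1.517 kg m².
Rectangular plate: I_cm = (1/12)M(a²+b²) = (1/12)(2.27)[(1)² + (1.04)²] = 0.39377 kg m²; centre at d = 0.653 m, so I = I_cm + Md² gives I = 0.39377 + (2.27)(0.653)² = 1.3617 kg m².
Total I = 0.66703 + 1.517 + 1.3617 = 3.5457 kg m².

3.55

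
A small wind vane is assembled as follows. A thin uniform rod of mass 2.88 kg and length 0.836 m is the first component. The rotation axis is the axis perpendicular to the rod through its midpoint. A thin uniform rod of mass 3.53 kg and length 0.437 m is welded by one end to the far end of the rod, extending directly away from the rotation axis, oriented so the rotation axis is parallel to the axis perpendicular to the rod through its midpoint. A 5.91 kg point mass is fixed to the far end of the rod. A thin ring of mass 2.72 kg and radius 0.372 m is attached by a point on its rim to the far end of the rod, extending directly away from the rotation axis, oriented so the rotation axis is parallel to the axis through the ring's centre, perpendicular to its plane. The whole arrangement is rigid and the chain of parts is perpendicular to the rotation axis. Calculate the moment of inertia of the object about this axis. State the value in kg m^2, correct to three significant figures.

10.4

Thin rod: I_cm = (1/12)ML² = (1/12)(2.88)(0.836)² = 0.16774 kg m^2; axis through the centre, so I = 0.16774 kg m^2.
Thin rod: I_cm = (1/12)ML² = (1/12)(3.53)(0.437)² = 0.056177 kg m^2; centre at d = 0.418 + 0.2185 = 0.6365 m, so I = I_cm + Md² gives I = 0.056177 + (3.53)(0.6365)² = 1.4863 kg m^2.
Point mass: I_cm = 0; centre at d = 0.418 + 0.2185 + 0.2185 = 0.855 m, so I = I_cm + Md² gives I = 0 + (5.91)(0.855)² = 4.3204 kg m^2.
Thin ring: I_cm = MR² = (2.72)(0.372)² = 0.3764 kg m^2; centre at d = 0.418 + 0.2185 + 0.2185 + 0.372 = 1.227 m, so I = I_cm + Md² gives I = 0.3764 + (2.72)(1.227)² = 4.4714 kg m^2.
Total I = 0.16774 + 1.4863 + 4.3204 + 4.4714 = 10.446 kg m^2.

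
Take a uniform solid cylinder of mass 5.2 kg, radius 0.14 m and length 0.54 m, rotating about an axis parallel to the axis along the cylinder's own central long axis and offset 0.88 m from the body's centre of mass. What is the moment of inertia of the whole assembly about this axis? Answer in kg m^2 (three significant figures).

4.08

I_cm = (1/2)MR² = (1/2)(5.2)(0.14)² = 0.05096 kg m^2; centre at d = 0.88 m, so the parallel axis theorem gives I = 0.05096 + (5.2)(0.88)² = 4.0778 kg m^2.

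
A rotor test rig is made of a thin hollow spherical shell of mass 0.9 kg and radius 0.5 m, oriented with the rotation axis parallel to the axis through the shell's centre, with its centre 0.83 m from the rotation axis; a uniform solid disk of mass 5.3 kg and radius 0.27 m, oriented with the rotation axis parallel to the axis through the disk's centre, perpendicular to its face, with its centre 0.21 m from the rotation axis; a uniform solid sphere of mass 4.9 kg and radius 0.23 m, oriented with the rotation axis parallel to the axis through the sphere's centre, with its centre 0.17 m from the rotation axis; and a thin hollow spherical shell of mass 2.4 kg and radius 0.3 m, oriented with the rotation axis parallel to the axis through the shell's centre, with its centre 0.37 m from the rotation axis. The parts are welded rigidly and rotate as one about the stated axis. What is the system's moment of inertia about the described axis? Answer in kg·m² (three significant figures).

Spherical shell: I_cm = (2/3)MR² = (2/3)(0.9)(0.5)² = 0.15 kg·m²; centre at d = 0.83 m, so I = I_cm + Md² gives I = 0.15 + (0.9)(0.83)² = 0.77001 kg·m².
Solid disk: I_cm = (1/2)MR² = (1/2)(5.3)(0.27)² = 0.19319 kg·m²; centre at d = 0.21 m, so I = I_cm + Md² gives I = 0.19319 + (5.3)(0.21)² = 0.42691 kg·m².
Solid sphere: I_cm = (2/5)MR² = (2/5)(4.9)(0.23)² = 0.10368 kg·m²; centre at d = 0.17 m, so I = I_cm + Md² gives I = 0.10368 + (4.9)(0.17)² = 0.24529 kg·m².
Spherical shell: I_cm = (2/3)MR² = (2/3)(2.4)(0.3)² = 0.144 kg·m²; centre at d = 0.37 m, so I = I_cm + Md² gives I = 0.144 + (2.4)(0.37)² = 0.47256 kg·m².
Total I = 0.77001 + 0.42691 + 0.24529 + 0.47256 = 1.9148 kg·m².

1.91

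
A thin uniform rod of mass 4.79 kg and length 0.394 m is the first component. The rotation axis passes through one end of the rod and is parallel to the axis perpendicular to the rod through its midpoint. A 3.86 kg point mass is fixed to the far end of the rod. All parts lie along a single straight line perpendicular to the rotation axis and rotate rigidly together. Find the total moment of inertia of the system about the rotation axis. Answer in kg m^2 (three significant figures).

0.847

Thin rod: I_cm = (1/12)ML² = (1/12)(4.79)(0.394)² = 0.061965 kg m^2; centre at d = 0.197 m, so I = I_cm + Md² gives I = 0.061965 + (4.79)(0.197)² = 0.24786 kg m^2.
Point mass: I_cm = 0; centre at d = 0.197 + 0.197 = 0.394 m, so I = I_cm + Md² gives I = 0 + (3.86)(0.394)² = 0.59921 kg m^2.
Total I = 0.24786 + 0.59921 = 0.84707 kg m^2.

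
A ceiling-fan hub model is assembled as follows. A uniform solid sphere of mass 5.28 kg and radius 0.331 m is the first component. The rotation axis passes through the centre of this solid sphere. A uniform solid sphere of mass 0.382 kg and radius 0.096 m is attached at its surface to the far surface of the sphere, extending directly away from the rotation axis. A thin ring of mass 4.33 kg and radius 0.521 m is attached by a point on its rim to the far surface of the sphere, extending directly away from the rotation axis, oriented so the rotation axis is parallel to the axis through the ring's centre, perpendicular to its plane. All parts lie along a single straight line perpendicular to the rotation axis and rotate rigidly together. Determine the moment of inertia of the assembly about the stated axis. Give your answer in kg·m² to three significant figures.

6.20

Solid sphere: I_cm = (2/5)MR² = (2/5)(5.28)(0.331)² = 0.23139 kg·m²; axis through the centre, so I = 0.23139 kg·m².
Solid sphere: I_cm = (2/5)MR² = (2/5)(0.382)(0.096)² = 0.0014082 kg·m²; centre at d = 0.331 + 0.096 = 0.427 m, so I = I_cm + Md² gives I = 0.0014082 + (0.382)(0.427)² = 0.071058 kg·m².
Thin ring: I_cm = MR² = (4.33)(0.521)² = 1.1753 kg·m²; centre at d = 0.331 + 0.096 + 0.096 + 0.521 = 1.044 m, so I = I_cm + Md² gives I = 1.1753 + (4.33)(1.044)² = 5.8948 kg·m².
Total I = 0.23139 + 0.071058 + 5.8948 = 6.1972 kg·m².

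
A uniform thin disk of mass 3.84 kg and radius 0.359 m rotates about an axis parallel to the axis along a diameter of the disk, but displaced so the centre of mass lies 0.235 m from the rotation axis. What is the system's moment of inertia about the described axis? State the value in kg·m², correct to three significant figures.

0.336

I_cm = (1/4)MR² = (1/4)(3.84)(0.359)² = 0.12373 kg·m²; centre at d = 0.235 m, so the parallel axis theorem gives I = 0.12373 + (3.84)(0.235)² = 0.33579 kg·m².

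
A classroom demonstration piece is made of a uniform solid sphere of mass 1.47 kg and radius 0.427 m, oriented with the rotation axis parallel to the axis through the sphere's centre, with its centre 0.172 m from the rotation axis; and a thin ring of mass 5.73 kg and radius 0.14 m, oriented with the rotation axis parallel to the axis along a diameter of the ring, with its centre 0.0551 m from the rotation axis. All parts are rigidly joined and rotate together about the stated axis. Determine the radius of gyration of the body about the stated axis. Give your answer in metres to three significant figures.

0.176

Solid sphere: I_cm = (2/5)MR² = (2/5)(1.47)(0.427)² = 0.10721 kg m^2; centre at d = 0.172 m, so the parallel axis theorem gives I = 0.10721 + (1.47)(0.172)² = 0.1507 kg m^2.
Thin ring: I_cm = (1/2)MR² = (1/2)(5.73)(0.14)² = 0.056154 kg m^2; centre at d = 0.0551 m, so the parallel axis theorem gives I = 0.056154 + (5.73)(0.0551)² = 0.07355 kg m^2.
Total I = 0.22425 kg m^2; total mass M = 7.2 kg.
k = √(I/M) = √(0.22425/7.2) = 0.17648 m.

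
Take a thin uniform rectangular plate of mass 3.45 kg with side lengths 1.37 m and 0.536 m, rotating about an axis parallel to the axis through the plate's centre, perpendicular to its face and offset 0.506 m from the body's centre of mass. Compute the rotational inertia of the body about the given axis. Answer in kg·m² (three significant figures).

I_cm = (1/12)M(a²+b²) = (1/12)(3.45)[(1.37)² + (0.536)²] = 0.62221 kg·m²; centre at d = 0.506 m, so I = I_cm + Md² gives I = 0.62221 + (3.45)(0.506)² = 1.5055 kg·m².

1.51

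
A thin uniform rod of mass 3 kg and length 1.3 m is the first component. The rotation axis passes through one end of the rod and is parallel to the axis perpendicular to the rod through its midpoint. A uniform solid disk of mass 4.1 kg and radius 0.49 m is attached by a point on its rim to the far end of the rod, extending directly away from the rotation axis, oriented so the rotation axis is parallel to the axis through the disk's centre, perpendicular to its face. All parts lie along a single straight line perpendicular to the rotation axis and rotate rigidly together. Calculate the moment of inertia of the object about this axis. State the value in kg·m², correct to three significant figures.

15.3

Thin rod: I_cm = (1/12)ML² = (1/12)(3)(1.3)² = 0.4225 kg·m²; centre at d = 0.65 m, so the parallel axis theorem gives I = 0.4225 + (3)(0.65)² = 1.69 kg·m².
Solid disk: I_cm = (1/2)MR² = (1/2)(4.1)(0.49)² = 0.4922 kg·m²; centre at d = 0.65 + 0.65 + 0.49 = 1.79 m, so the parallel axis theorem gives I = 0.4922 + (4.1)(1.79)² = 13.629 kg·m².
Total I = 1.69 + 13.629 = 15.319 kg·m².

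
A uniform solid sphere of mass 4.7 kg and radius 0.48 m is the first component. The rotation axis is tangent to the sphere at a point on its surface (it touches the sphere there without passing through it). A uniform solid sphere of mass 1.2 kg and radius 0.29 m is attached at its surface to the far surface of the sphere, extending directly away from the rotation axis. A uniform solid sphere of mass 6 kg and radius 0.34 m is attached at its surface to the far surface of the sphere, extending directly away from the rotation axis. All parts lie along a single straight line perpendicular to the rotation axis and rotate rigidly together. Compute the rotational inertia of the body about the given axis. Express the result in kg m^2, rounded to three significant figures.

24.9

Solid sphere: I_cm = (2/5)MR² = (2/5)(4.7)(0.48)² = 0.43315 kg m^2; centre at d = 0.48 m, so I = I_cm + Md² gives I = 0.43315 + (4.7)(0.48)² = 1.516 kg m^2.
Solid sphere: I_cm = (2/5)MR² = (2/5)(1.2)(0.29)² = 0.040368 kg m^2; centre at d = 0.48 + 0.48 + 0.29 = 1.25 m, so I = I_cm + Md² gives I = 0.040368 + (1.2)(1.25)² = 1.9154 kg m^2.
Solid sphere: I_cm = (2/5)MR² = (2/5)(6)(0.34)² = 0.27744 kg m^2; centre at d = 0.48 + 0.48 + 0.29 + 0.29 + 0.34 = 1.88 m, so I = I_cm + Md² gives I = 0.27744 + (6)(1.88)² = 21.484 kg m^2.
Total I = 1.516 + 1.9154 + 21.484 = 24.915 kg m^2.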